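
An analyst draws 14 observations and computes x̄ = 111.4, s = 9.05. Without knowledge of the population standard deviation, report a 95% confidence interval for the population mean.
(106.18, 116.62)

t-interval (σ unknown):
df = n - 1 = 13
t* = 2.160 for 95% confidence

Margin of error = t* · s/√n = 2.160 · 9.05/√14 = 5.22

CI: (106.18, 116.62)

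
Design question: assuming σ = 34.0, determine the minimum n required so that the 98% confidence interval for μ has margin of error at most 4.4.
n ≥ 324

For margin E ≤ 4.4:
n ≥ (z* · σ / E)²
n ≥ (2.326 · 34.0 / 4.4)²
n ≥ 323.05

Minimum n = 324 (rounding up)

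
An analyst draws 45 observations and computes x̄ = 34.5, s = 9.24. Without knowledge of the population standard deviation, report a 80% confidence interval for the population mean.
(32.71, 36.29)

t-interval (σ unknown):
df = n - 1 = 44
t* = 1.301 for 80% confidence

Margin of error = t* · s/√n = 1.301 · 9.24/√45 = 1.79

CI: (32.71, 36.29)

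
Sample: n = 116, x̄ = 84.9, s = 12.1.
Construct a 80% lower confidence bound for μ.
μ ≥ 83.95

Lower bound (one-sided):
t* = 0.845 (one-sided for 80%)
Lower bound = x̄ - t* · s/√n = 84.9 - 0.845 · 12.1/√116 = 83.95

We are 80% confident that μ ≥ 83.95.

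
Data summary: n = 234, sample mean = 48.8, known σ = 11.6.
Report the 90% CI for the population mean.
(47.55, 50.05)

z-interval (σ known):
z* = 1.645 for 90% confidence

Margin of error = z* · σ/√n = 1.645 · 11.6/√234 = 1.25

CI: (48.8 - 1.25, 48.8 + 1.25) = (47.55, 50.05)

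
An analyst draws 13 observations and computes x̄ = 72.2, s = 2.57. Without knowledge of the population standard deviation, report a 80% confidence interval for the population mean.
(71.23, 73.17)

t-interval (σ unknown):
df = n - 1 = 12
t* = 1.356 for 80% confidence

Margin of error = t* · s/√n = 1.356 · 2.57/√13 = 0.97

CI: (71.23, 73.17)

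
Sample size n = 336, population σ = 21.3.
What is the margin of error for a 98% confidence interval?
Margin of error = 2.70

Margin of error = z* · σ/√n
= 2.326 · 21.3/√336
= 2.326 · 21.3/18.3303
= 2.70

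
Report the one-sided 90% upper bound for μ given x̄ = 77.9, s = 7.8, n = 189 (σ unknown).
μ ≤ 78.63

Upper bound (one-sided):
t* = 1.286 (one-sided for 90%)
Upper bound = x̄ + t* · s/√n = 77.9 + 1.286 · 7.8/√189 = 78.63

We are 90% confident that μ ≤ 78.63.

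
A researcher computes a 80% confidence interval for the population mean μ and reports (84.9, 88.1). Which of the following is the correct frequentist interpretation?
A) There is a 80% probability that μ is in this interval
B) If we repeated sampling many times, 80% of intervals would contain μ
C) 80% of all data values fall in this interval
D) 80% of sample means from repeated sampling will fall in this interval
B

A) Wrong — μ is fixed; the randomness lives in the interval, not in μ.
B) Correct — this is the frequentist long-run coverage interpretation.
C) Wrong — a CI is about the parameter μ, not individual data values.
D) Wrong — coverage applies to intervals containing μ, not to future x̄ values.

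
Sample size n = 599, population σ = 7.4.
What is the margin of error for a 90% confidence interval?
Margin of error = 0.50

Margin of error = z* · σ/√n
= 1.645 · 7.4/√599
= 1.645 · 7.4/24.4745
= 0.50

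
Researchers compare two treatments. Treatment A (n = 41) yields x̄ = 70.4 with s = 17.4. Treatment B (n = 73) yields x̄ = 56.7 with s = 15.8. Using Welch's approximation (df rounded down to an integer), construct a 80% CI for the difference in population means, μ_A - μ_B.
(9.45, 17.95)

Difference: x̄₁ - x̄₂ = 13.70
SE = √(s₁²/n₁ + s₂²/n₂) = √(17.4²/41 + 15.8²/73) = 3.2870
df = 76.51 → 76 (Welch–Satterthwaite, rounded down)
t* = 1.293

CI: 13.70 ± 1.293 · 3.2870 = 13.70 ± 4.25 = (9.45, 17.95)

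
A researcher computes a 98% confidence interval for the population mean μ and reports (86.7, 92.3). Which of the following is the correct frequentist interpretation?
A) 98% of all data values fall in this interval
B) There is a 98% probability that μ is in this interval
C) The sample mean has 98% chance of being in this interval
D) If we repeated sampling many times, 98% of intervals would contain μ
D

A) Wrong — a CI is about the parameter μ, not individual data values.
B) Wrong — μ is fixed; the randomness lives in the interval, not in μ.
C) Wrong — x̄ is observed and sits in the interval by construction.
D) Correct — this is the frequentist long-run coverage interpretation.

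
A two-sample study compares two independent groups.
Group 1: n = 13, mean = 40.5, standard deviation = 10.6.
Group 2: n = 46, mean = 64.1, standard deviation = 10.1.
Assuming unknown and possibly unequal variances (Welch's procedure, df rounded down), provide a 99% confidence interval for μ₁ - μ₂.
(-33.08, -14.12)

Difference: x̄₁ - x̄₂ = -23.60
SE = √(s₁²/n₁ + s₂²/n₂) = √(10.6²/13 + 10.1²/46) = 3.2956
df = 18.62 → 18 (Welch–Satterthwaite, rounded down)
t* = 2.878

CI: -23.60 ± 2.878 · 3.2956 = -23.60 ± 9.48 = (-33.08, -14.12)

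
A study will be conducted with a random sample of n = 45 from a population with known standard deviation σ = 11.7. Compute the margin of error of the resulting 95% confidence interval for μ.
Margin of error = 3.42

Margin of error = z* · σ/√n
= 1.960 · 11.7/√45
= 1.960 · 11.7/6.7082
= 3.42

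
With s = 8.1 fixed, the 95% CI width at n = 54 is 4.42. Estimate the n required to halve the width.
n ≈ 216

CI width ∝ 1/√n
To reduce width by factor 2, need √n to grow by 2 → need 2² = 4 times as many samples.

Current: n = 54, width = 4.42
New: n = 216, width ≈ 2.17

Width reduced by factor of 4.42/2.17 = 2.04.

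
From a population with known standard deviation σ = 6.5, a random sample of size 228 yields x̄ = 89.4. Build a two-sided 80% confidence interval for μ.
(88.85, 89.95)

z-interval (σ known):
z* = 1.282 for 80% confidence

Margin of error = z* · σ/√n = 1.282 · 6.5/√228 = 0.55

CI: (89.4 - 0.55, 89.4 + 0.55) = (88.85, 89.95)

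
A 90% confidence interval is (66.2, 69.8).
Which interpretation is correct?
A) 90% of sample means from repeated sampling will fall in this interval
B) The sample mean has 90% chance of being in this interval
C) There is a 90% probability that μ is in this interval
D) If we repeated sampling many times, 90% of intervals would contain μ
D

A) Wrong — coverage applies to intervals containing μ, not to future x̄ values.
B) Wrong — x̄ is observed and sits in the interval by construction.
C) Wrong — μ is fixed; the randomness lives in the interval, not in μ.
D) Correct — this is the frequentist long-run coverage interpretation.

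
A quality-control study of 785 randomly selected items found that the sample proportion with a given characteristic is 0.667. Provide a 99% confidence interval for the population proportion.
(0.624, 0.710)

Proportion CI:
SE = √(p̂(1-p̂)/n) = √(0.667 · 0.333 / 785) = 0.01682

z* = 2.576
Margin = z* · SE = 2.576 · 0.01682 = 0.0433

CI: 0.667 ± 0.0433 = (0.624, 0.710)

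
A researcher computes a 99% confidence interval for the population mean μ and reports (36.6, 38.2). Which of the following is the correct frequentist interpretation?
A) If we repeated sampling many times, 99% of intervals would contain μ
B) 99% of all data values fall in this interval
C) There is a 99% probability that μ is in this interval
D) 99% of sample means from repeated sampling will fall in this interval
A

A) Correct — this is the frequentist long-run coverage interpretation.
B) Wrong — a CI is about the parameter μ, not individual data values.
C) Wrong — μ is fixed; the randomness lives in the interval, not in μ.
D) Wrong — coverage applies to intervals containing μ, not to future x̄ values.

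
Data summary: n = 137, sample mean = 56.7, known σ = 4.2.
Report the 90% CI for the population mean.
(56.11, 57.29)

z-interval (σ known):
z* = 1.645 for 90% confidence

Margin of error = z* · σ/√n = 1.645 · 4.2/√137 = 0.59

CI: (56.7 - 0.59, 56.7 + 0.59) = (56.11, 57.29)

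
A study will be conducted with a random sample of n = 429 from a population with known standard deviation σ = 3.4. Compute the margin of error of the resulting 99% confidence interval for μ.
Margin of error = 0.42

Margin of error = z* · σ/√n
= 2.576 · 3.4/√429
= 2.576 · 3.4/20.7123
= 0.42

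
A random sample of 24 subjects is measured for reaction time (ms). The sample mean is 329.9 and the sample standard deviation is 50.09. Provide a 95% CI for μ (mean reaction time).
(308.75, 351.05)

t-interval (σ unknown):
df = n - 1 = 23
t* = 2.069 for 95% confidence

Margin of error = t* · s/√n = 2.069 · 50.09/√24 = 21.15

CI: (308.75, 351.05)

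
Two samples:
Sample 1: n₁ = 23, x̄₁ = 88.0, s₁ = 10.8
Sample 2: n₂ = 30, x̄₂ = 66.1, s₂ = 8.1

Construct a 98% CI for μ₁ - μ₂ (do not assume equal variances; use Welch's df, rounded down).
(15.36, 28.44)

Difference: x̄₁ - x̄₂ = 21.90
SE = √(s₁²/n₁ + s₂²/n₂) = √(10.8²/23 + 8.1²/30) = 2.6941
df = 39.49 → 39 (Welch–Satterthwaite, rounded down)
t* = 2.426

CI: 21.90 ± 2.426 · 2.6941 = 21.90 ± 6.54 = (15.36, 28.44)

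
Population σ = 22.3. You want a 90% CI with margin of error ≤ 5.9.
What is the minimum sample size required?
n ≥ 39

For margin E ≤ 5.9:
n ≥ (z* · σ / E)²
n ≥ (1.645 · 22.3 / 5.9)²
n ≥ 38.66

Minimum n = 39 (rounding up)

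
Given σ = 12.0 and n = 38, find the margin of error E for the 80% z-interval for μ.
Margin of error = 2.50

Margin of error = z* · σ/√n
= 1.282 · 12.0/√38
= 1.282 · 12.0/6.1644
= 2.50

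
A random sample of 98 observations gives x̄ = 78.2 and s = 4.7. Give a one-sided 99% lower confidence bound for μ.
μ ≥ 77.08

Lower bound (one-sided):
t* = 2.365 (one-sided for 99%)
Lower bound = x̄ - t* · s/√n = 78.2 - 2.365 · 4.7/√98 = 77.08

We are 99% confident that μ ≥ 77.08.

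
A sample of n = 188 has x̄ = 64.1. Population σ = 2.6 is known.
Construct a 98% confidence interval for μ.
(63.66, 64.54)

z-interval (σ known):
z* = 2.326 for 98% confidence

Margin of error = z* · σ/√n = 2.326 · 2.6/√188 = 0.44

CI: (64.1 - 0.44, 64.1 + 0.44) = (63.66, 64.54)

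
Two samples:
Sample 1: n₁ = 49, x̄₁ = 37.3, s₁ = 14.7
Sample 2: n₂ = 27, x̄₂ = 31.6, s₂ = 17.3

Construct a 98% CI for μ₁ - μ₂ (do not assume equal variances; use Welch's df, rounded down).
(-3.79, 15.19)

Difference: x̄₁ - x̄₂ = 5.70
SE = √(s₁²/n₁ + s₂²/n₂) = √(14.7²/49 + 17.3²/27) = 3.9363
df = 46.79 → 46 (Welch–Satterthwaite, rounded down)
t* = 2.410

CI: 5.70 ± 2.410 · 3.9363 = 5.70 ± 9.49 = (-3.79, 15.19)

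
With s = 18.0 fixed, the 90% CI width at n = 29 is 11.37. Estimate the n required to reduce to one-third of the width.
n ≈ 261

CI width ∝ 1/√n
To reduce width by factor 3, need √n to grow by 3 → need 3² = 9 times as many samples.

Current: n = 29, width = 11.37
New: n = 261, width ≈ 3.68

Width reduced by factor of 11.37/3.68 = 3.09.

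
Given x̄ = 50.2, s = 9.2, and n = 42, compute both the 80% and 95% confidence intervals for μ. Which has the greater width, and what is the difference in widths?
95% CI is wider by 2.04

df = 41
80% CI: t* = 1.303, (48.35, 52.05), width = 2 · t* · s/√n = 3.70
95% CI: t* = 2.020, (47.33, 53.07), width = 2 · t* · s/√n = 5.74

The 95% CI is wider by 5.74 - 3.70 = 2.04.
Higher confidence requires a wider interval.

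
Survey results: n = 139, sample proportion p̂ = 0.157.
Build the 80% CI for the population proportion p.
(0.117, 0.197)

Proportion CI:
SE = √(p̂(1-p̂)/n) = √(0.157 · 0.843 / 139) = 0.03086

z* = 1.282
Margin = z* · SE = 1.282 · 0.03086 = 0.0396

CI: 0.157 ± 0.0396 = (0.117, 0.197)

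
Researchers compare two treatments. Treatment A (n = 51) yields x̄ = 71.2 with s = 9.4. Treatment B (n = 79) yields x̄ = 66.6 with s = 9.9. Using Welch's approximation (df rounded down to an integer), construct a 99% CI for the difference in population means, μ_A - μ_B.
(0.08, 9.12)

Difference: x̄₁ - x̄₂ = 4.60
SE = √(s₁²/n₁ + s₂²/n₂) = √(9.4²/51 + 9.9²/79) = 1.7243
df = 110.82 → 110 (Welch–Satterthwaite, rounded down)
t* = 2.621

CI: 4.60 ± 2.621 · 1.7243 = 4.60 ± 4.52 = (0.08, 9.12)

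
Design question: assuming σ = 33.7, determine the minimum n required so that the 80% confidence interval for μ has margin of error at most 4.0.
n ≥ 117

For margin E ≤ 4.0:
n ≥ (z* · σ / E)²
n ≥ (1.282 · 33.7 / 4.0)²
n ≥ 116.66

Minimum n = 117 (rounding up)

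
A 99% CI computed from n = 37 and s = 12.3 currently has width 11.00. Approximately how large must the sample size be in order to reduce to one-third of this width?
n ≈ 333

CI width ∝ 1/√n
To reduce width by factor 3, need √n to grow by 3 → need 3² = 9 times as many samples.

Current: n = 37, width = 11.00
New: n = 333, width ≈ 3.49

Width reduced by factor of 11.00/3.49 = 3.15.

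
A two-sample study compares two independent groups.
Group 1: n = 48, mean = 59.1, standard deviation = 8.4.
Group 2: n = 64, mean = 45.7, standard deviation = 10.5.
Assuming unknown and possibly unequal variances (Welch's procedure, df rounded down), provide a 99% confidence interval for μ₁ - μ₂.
(8.72, 18.08)

Difference: x̄₁ - x̄₂ = 13.40
SE = √(s₁²/n₁ + s₂²/n₂) = √(8.4²/48 + 10.5²/64) = 1.7868
df = 109.51 → 109 (Welch–Satterthwaite, rounded down)
t* = 2.622

CI: 13.40 ± 2.622 · 1.7868 = 13.40 ± 4.68 = (8.72, 18.08)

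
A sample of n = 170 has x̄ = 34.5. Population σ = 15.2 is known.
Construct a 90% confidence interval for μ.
(32.58, 36.42)

z-interval (σ known):
z* = 1.645 for 90% confidence

Margin of error = z* · σ/√n = 1.645 · 15.2/√170 = 1.92

CI: (34.5 - 1.92, 34.5 + 1.92) = (32.58, 36.42)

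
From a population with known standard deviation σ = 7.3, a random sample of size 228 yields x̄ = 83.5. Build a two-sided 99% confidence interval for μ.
(82.25, 84.75)

z-interval (σ known):
z* = 2.576 for 99% confidence

Margin of error = z* · σ/√n = 2.576 · 7.3/√228 = 1.25

CI: (83.5 - 1.25, 83.5 + 1.25) = (82.25, 84.75)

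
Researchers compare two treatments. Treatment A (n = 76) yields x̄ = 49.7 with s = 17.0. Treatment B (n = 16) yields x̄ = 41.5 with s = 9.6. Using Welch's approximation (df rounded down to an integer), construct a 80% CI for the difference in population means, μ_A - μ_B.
(4.17, 12.23)

Difference: x̄₁ - x̄₂ = 8.20
SE = √(s₁²/n₁ + s₂²/n₂) = √(17.0²/76 + 9.6²/16) = 3.0924
df = 38.03 → 38 (Welch–Satterthwaite, rounded down)
t* = 1.304

CI: 8.20 ± 1.304 · 3.0924 = 8.20 ± 4.03 = (4.17, 12.23)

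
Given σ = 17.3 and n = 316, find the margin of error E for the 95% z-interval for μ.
Margin of error = 1.91

Margin of error = z* · σ/√n
= 1.960 · 17.3/√316
= 1.960 · 17.3/17.7764
= 1.91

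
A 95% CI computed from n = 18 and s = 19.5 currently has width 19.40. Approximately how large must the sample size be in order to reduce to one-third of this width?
n ≈ 162

CI width ∝ 1/√n
To reduce width by factor 3, need √n to grow by 3 → need 3² = 9 times as many samples.

Current: n = 18, width = 19.40
New: n = 162, width ≈ 6.05

Width reduced by factor of 19.40/6.05 = 3.21.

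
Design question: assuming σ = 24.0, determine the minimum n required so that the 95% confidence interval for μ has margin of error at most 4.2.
n ≥ 126

For margin E ≤ 4.2:
n ≥ (z* · σ / E)²
n ≥ (1.960 · 24.0 / 4.2)²
n ≥ 125.44

Minimum n = 126 (rounding up)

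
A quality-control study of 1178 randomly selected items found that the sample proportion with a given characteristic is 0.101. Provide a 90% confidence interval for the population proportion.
(0.087, 0.115)

Proportion CI:
SE = √(p̂(1-p̂)/n) = √(0.101 · 0.899 / 1178) = 0.00878

z* = 1.645
Margin = z* · SE = 1.645 · 0.00878 = 0.0144

CI: 0.101 ± 0.0144 = (0.087, 0.115)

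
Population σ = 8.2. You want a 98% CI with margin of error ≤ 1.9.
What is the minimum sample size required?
n ≥ 101

For margin E ≤ 1.9:
n ≥ (z* · σ / E)²
n ≥ (2.326 · 8.2 / 1.9)²
n ≥ 100.77

Minimum n = 101 (rounding up)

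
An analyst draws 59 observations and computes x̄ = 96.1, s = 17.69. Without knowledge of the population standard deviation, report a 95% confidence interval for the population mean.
(91.49, 100.71)

t-interval (σ unknown):
df = n - 1 = 58
t* = 2.002 for 95% confidence

Margin of error = t* · s/√n = 2.002 · 17.69/√59 = 4.61

CI: (91.49, 100.71)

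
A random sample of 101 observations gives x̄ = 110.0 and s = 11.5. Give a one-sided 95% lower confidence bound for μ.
μ ≥ 108.10

Lower bound (one-sided):
t* = 1.660 (one-sided for 95%)
Lower bound = x̄ - t* · s/√n = 110.0 - 1.660 · 11.5/√101 = 108.10

We are 95% confident that μ ≥ 108.10.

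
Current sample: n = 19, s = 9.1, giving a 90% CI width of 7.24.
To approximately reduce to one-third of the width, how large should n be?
n ≈ 171

CI width ∝ 1/√n
To reduce width by factor 3, need √n to grow by 3 → need 3² = 9 times as many samples.

Current: n = 19, width = 7.24
New: n = 171, width ≈ 2.30

Width reduced by factor of 7.24/2.30 = 3.15.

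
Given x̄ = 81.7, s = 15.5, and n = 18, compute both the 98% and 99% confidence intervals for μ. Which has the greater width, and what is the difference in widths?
99% CI is wider by 2.42

df = 17
98% CI: t* = 2.567, (72.32, 91.08), width = 2 · t* · s/√n = 18.76
99% CI: t* = 2.898, (71.11, 92.29), width = 2 · t* · s/√n = 21.18

The 99% CI is wider by 21.18 - 18.76 = 2.42.
Higher confidence requires a wider interval.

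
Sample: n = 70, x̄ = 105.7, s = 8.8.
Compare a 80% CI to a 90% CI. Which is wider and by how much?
90% CI is wider by 0.79

df = 69
80% CI: t* = 1.294, (104.34, 107.06), width = 2 · t* · s/√n = 2.72
90% CI: t* = 1.667, (103.95, 107.45), width = 2 · t* · s/√n = 3.51

The 90% CI is wider by 3.51 - 2.72 = 0.79.
Higher confidence requires a wider interval.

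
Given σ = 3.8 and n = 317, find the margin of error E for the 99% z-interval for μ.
Margin of error = 0.55

Margin of error = z* · σ/√n
= 2.576 · 3.8/√317
= 2.576 · 3.8/17.8045
= 0.55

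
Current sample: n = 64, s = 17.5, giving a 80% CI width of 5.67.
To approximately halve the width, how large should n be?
n ≈ 256

CI width ∝ 1/√n
To reduce width by factor 2, need √n to grow by 2 → need 2² = 4 times as many samples.

Current: n = 64, width = 5.67
New: n = 256, width ≈ 2.81

Width reduced by factor of 5.67/2.81 = 2.02.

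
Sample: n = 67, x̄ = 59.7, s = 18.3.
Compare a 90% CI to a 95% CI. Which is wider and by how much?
95% CI is wider by 1.47

df = 66
90% CI: t* = 1.668, (55.97, 63.43), width = 2 · t* · s/√n = 7.46
95% CI: t* = 1.997, (55.24, 64.16), width = 2 · t* · s/√n = 8.93

The 95% CI is wider by 8.93 - 7.46 = 1.47.
Higher confidence requires a wider interval.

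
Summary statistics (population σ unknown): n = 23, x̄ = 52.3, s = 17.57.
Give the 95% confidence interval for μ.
(44.70, 59.90)

t-interval (σ unknown):
df = n - 1 = 22
t* = 2.074 for 95% confidence

Margin of error = t* · s/√n = 2.074 · 17.57/√23 = 7.60

CI: (44.70, 59.90)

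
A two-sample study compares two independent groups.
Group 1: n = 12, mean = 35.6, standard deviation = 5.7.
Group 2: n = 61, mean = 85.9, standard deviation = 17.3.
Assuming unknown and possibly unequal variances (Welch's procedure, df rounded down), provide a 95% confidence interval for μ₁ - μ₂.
(-55.83, -44.77)

Difference: x̄₁ - x̄₂ = -50.30
SE = √(s₁²/n₁ + s₂²/n₂) = √(5.7²/12 + 17.3²/61) = 2.7593
df = 54.30 → 54 (Welch–Satterthwaite, rounded down)
t* = 2.005

CI: -50.30 ± 2.005 · 2.7593 = -50.30 ± 5.53 = (-55.83, -44.77)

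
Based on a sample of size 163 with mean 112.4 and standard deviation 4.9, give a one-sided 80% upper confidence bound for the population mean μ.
μ ≤ 112.72

Upper bound (one-sided):
t* = 0.844 (one-sided for 80%)
Upper bound = x̄ + t* · s/√n = 112.4 + 0.844 · 4.9/√163 = 112.72

We are 80% confident that μ ≤ 112.72.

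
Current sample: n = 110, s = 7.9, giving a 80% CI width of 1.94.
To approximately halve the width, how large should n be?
n ≈ 440

CI width ∝ 1/√n
To reduce width by factor 2, need √n to grow by 2 → need 2² = 4 times as many samples.

Current: n = 110, width = 1.94
New: n = 440, width ≈ 0.97

Width reduced by factor of 1.94/0.97 = 2.00.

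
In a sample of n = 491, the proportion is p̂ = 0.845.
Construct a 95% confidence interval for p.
(0.813, 0.877)

Proportion CI:
SE = √(p̂(1-p̂)/n) = √(0.845 · 0.155 / 491) = 0.01633

z* = 1.960
Margin = z* · SE = 1.960 · 0.01633 = 0.0320

CI: 0.845 ± 0.0320 = (0.813, 0.877)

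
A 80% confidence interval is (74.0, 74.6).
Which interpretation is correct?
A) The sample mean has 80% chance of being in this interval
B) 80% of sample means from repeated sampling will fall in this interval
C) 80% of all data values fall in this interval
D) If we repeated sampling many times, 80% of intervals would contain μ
D

A) Wrong — x̄ is observed and sits in the interval by construction.
B) Wrong — coverage applies to intervals containing μ, not to future x̄ values.
C) Wrong — a CI is about the parameter μ, not individual data values.
D) Correct — this is the frequentist long-run coverage interpretation.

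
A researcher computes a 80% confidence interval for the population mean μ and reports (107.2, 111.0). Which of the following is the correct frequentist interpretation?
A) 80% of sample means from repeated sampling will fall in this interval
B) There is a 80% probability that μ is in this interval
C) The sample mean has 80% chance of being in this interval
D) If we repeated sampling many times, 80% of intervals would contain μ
D

A) Wrong — coverage applies to intervals containing μ, not to future x̄ values.
B) Wrong — μ is fixed; the randomness lives in the interval, not in μ.
C) Wrong — x̄ is observed and sits in the interval by construction.
D) Correct — this is the frequentist long-run coverage interpretation.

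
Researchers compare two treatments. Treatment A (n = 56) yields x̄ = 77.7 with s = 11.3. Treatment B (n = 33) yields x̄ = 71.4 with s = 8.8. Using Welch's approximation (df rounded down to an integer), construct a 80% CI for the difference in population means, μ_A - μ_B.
(3.52, 9.08)

Difference: x̄₁ - x̄₂ = 6.30
SE = √(s₁²/n₁ + s₂²/n₂) = √(11.3²/56 + 8.8²/33) = 2.1510
df = 80.29 → 80 (Welch–Satterthwaite, rounded down)
t* = 1.292

CI: 6.30 ± 1.292 · 2.1510 = 6.30 ± 2.78 = (3.52, 9.08)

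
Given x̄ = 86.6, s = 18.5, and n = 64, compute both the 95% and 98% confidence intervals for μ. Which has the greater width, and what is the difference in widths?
98% CI is wider by 1.80

df = 63
95% CI: t* = 1.998, (81.98, 91.22), width = 2 · t* · s/√n = 9.24
98% CI: t* = 2.387, (81.08, 92.12), width = 2 · t* · s/√n = 11.04

The 98% CI is wider by 11.04 - 9.24 = 1.80.
Higher confidence requires a wider interval.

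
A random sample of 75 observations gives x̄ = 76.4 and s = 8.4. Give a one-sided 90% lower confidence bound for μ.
μ ≥ 75.15

Lower bound (one-sided):
t* = 1.293 (one-sided for 90%)
Lower bound = x̄ - t* · s/√n = 76.4 - 1.293 · 8.4/√75 = 75.15

We are 90% confident that μ ≥ 75.15.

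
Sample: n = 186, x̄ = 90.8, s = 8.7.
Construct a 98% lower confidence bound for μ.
μ ≥ 89.48

Lower bound (one-sided):
t* = 2.068 (one-sided for 98%)
Lower bound = x̄ - t* · s/√n = 90.8 - 2.068 · 8.7/√186 = 89.48

We are 98% confident that μ ≥ 89.48.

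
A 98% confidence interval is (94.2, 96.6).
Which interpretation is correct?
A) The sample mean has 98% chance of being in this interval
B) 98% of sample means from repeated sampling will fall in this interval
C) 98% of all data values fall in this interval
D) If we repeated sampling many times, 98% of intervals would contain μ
D

A) Wrong — x̄ is observed and sits in the interval by construction.
B) Wrong — coverage applies to intervals containing μ, not to future x̄ values.
C) Wrong — a CI is about the parameter μ, not individual data values.
D) Correct — this is the frequentist long-run coverage interpretation.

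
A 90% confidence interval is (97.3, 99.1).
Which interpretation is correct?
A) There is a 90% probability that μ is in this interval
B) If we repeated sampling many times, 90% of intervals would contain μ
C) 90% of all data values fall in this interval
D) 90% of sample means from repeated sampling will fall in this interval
B

A) Wrong — μ is fixed; the randomness lives in the interval, not in μ.
B) Correct — this is the frequentist long-run coverage interpretation.
C) Wrong — a CI is about the parameter μ, not individual data values.
D) Wrong — coverage applies to intervals containing μ, not to future x̄ values.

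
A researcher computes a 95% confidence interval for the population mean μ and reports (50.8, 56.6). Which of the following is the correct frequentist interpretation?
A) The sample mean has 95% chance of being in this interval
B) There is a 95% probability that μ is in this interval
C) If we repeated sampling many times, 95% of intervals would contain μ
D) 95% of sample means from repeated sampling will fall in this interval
C

A) Wrong — x̄ is observed and sits in the interval by construction.
B) Wrong — μ is fixed; the randomness lives in the interval, not in μ.
C) Correct — this is the frequentist long-run coverage interpretation.
D) Wrong — coverage applies to intervals containing μ, not to future x̄ values.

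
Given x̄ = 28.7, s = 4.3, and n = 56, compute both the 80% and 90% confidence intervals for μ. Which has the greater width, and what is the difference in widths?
90% CI is wider by 0.43

df = 55
80% CI: t* = 1.297, (27.95, 29.45), width = 2 · t* · s/√n = 1.49
90% CI: t* = 1.673, (27.74, 29.66), width = 2 · t* · s/√n = 1.92

The 90% CI is wider by 1.92 - 1.49 = 0.43.
Higher confidence requires a wider interval.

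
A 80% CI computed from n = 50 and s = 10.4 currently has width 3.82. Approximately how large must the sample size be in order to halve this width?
n ≈ 200

CI width ∝ 1/√n
To reduce width by factor 2, need √n to grow by 2 → need 2² = 4 times as many samples.

Current: n = 50, width = 3.82
New: n = 200, width ≈ 1.89

Width reduced by factor of 3.82/1.89 = 2.02.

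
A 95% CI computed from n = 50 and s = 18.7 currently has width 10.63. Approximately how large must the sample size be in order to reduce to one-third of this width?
n ≈ 450

CI width ∝ 1/√n
To reduce width by factor 3, need √n to grow by 3 → need 3² = 9 times as many samples.

Current: n = 50, width = 10.63
New: n = 450, width ≈ 3.46

Width reduced by factor of 10.63/3.46 = 3.07.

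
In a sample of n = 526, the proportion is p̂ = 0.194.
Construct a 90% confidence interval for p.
(0.166, 0.222)

Proportion CI:
SE = √(p̂(1-p̂)/n) = √(0.194 · 0.806 / 526) = 0.01724

z* = 1.645
Margin = z* · SE = 1.645 · 0.01724 = 0.0284

CI: 0.194 ± 0.0284 = (0.166, 0.222)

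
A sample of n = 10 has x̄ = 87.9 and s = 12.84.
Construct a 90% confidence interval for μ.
(80.46, 95.34)

t-interval (σ unknown):
df = n - 1 = 9
t* = 1.833 for 90% confidence

Margin of error = t* · s/√n = 1.833 · 12.84/√10 = 7.44

CI: (80.46, 95.34)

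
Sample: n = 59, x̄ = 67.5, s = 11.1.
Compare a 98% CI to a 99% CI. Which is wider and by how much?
99% CI is wider by 0.79

df = 58
98% CI: t* = 2.392, (64.04, 70.96), width = 2 · t* · s/√n = 6.91
99% CI: t* = 2.663, (63.65, 71.35), width = 2 · t* · s/√n = 7.70

The 99% CI is wider by 7.70 - 6.91 = 0.79.
Higher confidence requires a wider interval.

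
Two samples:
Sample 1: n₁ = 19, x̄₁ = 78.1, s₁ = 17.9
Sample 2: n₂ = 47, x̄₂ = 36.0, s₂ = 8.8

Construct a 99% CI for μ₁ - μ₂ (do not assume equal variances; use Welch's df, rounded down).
(29.92, 54.28)

Difference: x̄₁ - x̄₂ = 42.10
SE = √(s₁²/n₁ + s₂²/n₂) = √(17.9²/19 + 8.8²/47) = 4.3025
df = 21.61 → 21 (Welch–Satterthwaite, rounded down)
t* = 2.831

CI: 42.10 ± 2.831 · 4.3025 = 42.10 ± 12.18 = (29.92, 54.28)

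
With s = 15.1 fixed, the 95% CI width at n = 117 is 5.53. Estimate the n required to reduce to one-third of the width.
n ≈ 1053

CI width ∝ 1/√n
To reduce width by factor 3, need √n to grow by 3 → need 3² = 9 times as many samples.

Current: n = 117, width = 5.53
New: n = 1053, width ≈ 1.83

Width reduced by factor of 5.53/1.83 = 3.02.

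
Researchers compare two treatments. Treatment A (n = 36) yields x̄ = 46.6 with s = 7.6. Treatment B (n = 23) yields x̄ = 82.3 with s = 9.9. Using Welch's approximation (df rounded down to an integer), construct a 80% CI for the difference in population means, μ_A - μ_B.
(-38.86, -32.54)

Difference: x̄₁ - x̄₂ = -35.70
SE = √(s₁²/n₁ + s₂²/n₂) = √(7.6²/36 + 9.9²/23) = 2.4219
df = 38.27 → 38 (Welch–Satterthwaite, rounded down)
t* = 1.304

CI: -35.70 ± 1.304 · 2.4219 = -35.70 ± 3.16 = (-38.86, -32.54)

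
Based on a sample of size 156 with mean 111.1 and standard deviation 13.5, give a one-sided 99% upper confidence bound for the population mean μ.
μ ≤ 113.64

Upper bound (one-sided):
t* = 2.351 (one-sided for 99%)
Upper bound = x̄ + t* · s/√n = 111.1 + 2.351 · 13.5/√156 = 113.64

We are 99% confident that μ ≤ 113.64.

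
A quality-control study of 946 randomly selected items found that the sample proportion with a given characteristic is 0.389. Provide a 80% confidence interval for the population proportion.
(0.369, 0.409)

Proportion CI:
SE = √(p̂(1-p̂)/n) = √(0.389 · 0.611 / 946) = 0.01585

z* = 1.282
Margin = z* · SE = 1.282 · 0.01585 = 0.0203

CI: 0.389 ± 0.0203 = (0.369, 0.409)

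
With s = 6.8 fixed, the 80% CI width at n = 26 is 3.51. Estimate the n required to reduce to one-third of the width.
n ≈ 234

CI width ∝ 1/√n
To reduce width by factor 3, need √n to grow by 3 → need 3² = 9 times as many samples.

Current: n = 26, width = 3.51
New: n = 234, width ≈ 1.14

Width reduced by factor of 3.51/1.14 = 3.08.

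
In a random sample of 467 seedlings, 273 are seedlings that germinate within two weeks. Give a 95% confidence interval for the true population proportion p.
(0.540, 0.629)

Proportion CI:
p̂ = 273/467 = 0.58458
SE = √(p̂(1-p̂)/n) = √(0.58458 · 0.41542 / 467) = 0.02280

z* = 1.960
Margin = z* · SE = 1.960 · 0.02280 = 0.0447

CI: 0.58458 ± 0.0447 = (0.540, 0.629)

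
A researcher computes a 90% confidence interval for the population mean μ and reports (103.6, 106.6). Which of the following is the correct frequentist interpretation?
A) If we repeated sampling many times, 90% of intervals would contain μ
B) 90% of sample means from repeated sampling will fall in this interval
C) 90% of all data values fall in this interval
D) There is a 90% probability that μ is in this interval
A

A) Correct — this is the frequentist long-run coverage interpretation.
B) Wrong — coverage applies to intervals containing μ, not to future x̄ values.
C) Wrong — a CI is about the parameter μ, not individual data values.
D) Wrong — μ is fixed; the randomness lives in the interval, not in μ.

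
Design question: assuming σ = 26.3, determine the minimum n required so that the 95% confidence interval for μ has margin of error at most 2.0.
n ≥ 665

For margin E ≤ 2.0:
n ≥ (z* · σ / E)²
n ≥ (1.960 · 26.3 / 2.0)²
n ≥ 664.30

Minimum n = 665 (rounding up)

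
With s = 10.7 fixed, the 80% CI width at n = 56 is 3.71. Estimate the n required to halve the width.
n ≈ 224

CI width ∝ 1/√n
To reduce width by factor 2, need √n to grow by 2 → need 2² = 4 times as many samples.

Current: n = 56, width = 3.71
New: n = 224, width ≈ 1.84

Width reduced by factor of 3.71/1.84 = 2.02.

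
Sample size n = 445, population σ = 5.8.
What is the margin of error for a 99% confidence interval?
Margin of error = 0.71

Margin of error = z* · σ/√n
= 2.576 · 5.8/√445
= 2.576 · 5.8/21.0950
= 0.71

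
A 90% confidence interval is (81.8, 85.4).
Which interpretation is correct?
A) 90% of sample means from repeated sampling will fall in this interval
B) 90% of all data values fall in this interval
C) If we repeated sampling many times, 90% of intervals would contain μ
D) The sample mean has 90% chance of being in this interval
C

A) Wrong — coverage applies to intervals containing μ, not to future x̄ values.
B) Wrong — a CI is about the parameter μ, not individual data values.
C) Correct — this is the frequentist long-run coverage interpretation.
D) Wrong — x̄ is observed and sits in the interval by construction.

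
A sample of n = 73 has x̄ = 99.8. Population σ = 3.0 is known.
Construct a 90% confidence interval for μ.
(99.22, 100.38)

z-interval (σ known):
z* = 1.645 for 90% confidence

Margin of error = z* · σ/√n = 1.645 · 3.0/√73 = 0.58

CI: (99.8 - 0.58, 99.8 + 0.58) = (99.22, 100.38)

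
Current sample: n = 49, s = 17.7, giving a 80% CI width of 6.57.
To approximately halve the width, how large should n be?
n ≈ 196

CI width ∝ 1/√n
To reduce width by factor 2, need √n to grow by 2 → need 2² = 4 times as many samples.

Current: n = 49, width = 6.57
New: n = 196, width ≈ 3.25

Width reduced by factor of 6.57/3.25 = 2.02.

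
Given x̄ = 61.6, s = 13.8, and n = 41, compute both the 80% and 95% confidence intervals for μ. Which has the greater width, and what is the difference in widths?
95% CI is wider by 3.09

df = 40
80% CI: t* = 1.303, (58.79, 64.41), width = 2 · t* · s/√n = 5.62
95% CI: t* = 2.021, (57.24, 65.96), width = 2 · t* · s/√n = 8.71

The 95% CI is wider by 8.71 - 5.62 = 3.09.
Higher confidence requires a wider interval.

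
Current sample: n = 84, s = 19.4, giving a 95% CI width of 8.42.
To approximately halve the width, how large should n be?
n ≈ 336

CI width ∝ 1/√n
To reduce width by factor 2, need √n to grow by 2 → need 2² = 4 times as many samples.

Current: n = 84, width = 8.42
New: n = 336, width ≈ 4.16

Width reduced by factor of 8.42/4.16 = 2.02.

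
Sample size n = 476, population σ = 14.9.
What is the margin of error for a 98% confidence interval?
Margin of error = 1.59

Margin of error = z* · σ/√n
= 2.326 · 14.9/√476
= 2.326 · 14.9/21.8174
= 1.59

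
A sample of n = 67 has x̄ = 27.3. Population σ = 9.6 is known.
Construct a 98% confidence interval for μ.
(24.57, 30.03)

z-interval (σ known):
z* = 2.326 for 98% confidence

Margin of error = z* · σ/√n = 2.326 · 9.6/√67 = 2.73

CI: (27.3 - 2.73, 27.3 + 2.73) = (24.57, 30.03)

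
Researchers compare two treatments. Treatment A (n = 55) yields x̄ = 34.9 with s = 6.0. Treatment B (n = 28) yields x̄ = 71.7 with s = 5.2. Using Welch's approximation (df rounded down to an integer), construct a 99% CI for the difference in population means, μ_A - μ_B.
(-40.18, -33.42)

Difference: x̄₁ - x̄₂ = -36.80
SE = √(s₁²/n₁ + s₂²/n₂) = √(6.0²/55 + 5.2²/28) = 1.2729
df = 61.81 → 61 (Welch–Satterthwaite, rounded down)
t* = 2.659

CI: -36.80 ± 2.659 · 1.2729 = -36.80 ± 3.38 = (-40.18, -33.42)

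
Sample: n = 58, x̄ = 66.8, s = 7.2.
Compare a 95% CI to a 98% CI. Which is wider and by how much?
98% CI is wider by 0.74

df = 57
95% CI: t* = 2.002, (64.91, 68.69), width = 2 · t* · s/√n = 3.79
98% CI: t* = 2.394, (64.54, 69.06), width = 2 · t* · s/√n = 4.53

The 98% CI is wider by 4.53 - 3.79 = 0.74.
Higher confidence requires a wider interval.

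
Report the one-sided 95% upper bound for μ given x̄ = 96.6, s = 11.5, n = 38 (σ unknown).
μ ≤ 99.75

Upper bound (one-sided):
t* = 1.687 (one-sided for 95%)
Upper bound = x̄ + t* · s/√n = 96.6 + 1.687 · 11.5/√38 = 99.75

We are 95% confident that μ ≤ 99.75.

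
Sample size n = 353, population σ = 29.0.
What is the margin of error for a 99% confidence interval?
Margin of error = 3.98

Margin of error = z* · σ/√n
= 2.576 · 29.0/√353
= 2.576 · 29.0/18.7883
= 3.98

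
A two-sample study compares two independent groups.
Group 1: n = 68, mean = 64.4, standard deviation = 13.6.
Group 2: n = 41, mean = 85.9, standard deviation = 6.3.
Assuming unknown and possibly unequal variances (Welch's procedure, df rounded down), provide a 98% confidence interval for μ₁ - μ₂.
(-26.04, -16.96)

Difference: x̄₁ - x̄₂ = -21.50
SE = √(s₁²/n₁ + s₂²/n₂) = √(13.6²/68 + 6.3²/41) = 1.9204
df = 101.62 → 101 (Welch–Satterthwaite, rounded down)
t* = 2.364

CI: -21.50 ± 2.364 · 1.9204 = -21.50 ± 4.54 = (-26.04, -16.96)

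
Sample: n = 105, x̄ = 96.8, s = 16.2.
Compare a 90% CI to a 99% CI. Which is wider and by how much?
99% CI is wider by 3.05

df = 104
90% CI: t* = 1.660, (94.18, 99.42), width = 2 · t* · s/√n = 5.25
99% CI: t* = 2.624, (92.65, 100.95), width = 2 · t* · s/√n = 8.30

The 99% CI is wider by 8.30 - 5.25 = 3.05.
Higher confidence requires a wider interval.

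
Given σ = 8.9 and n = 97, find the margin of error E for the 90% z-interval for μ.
Margin of error = 1.49

Margin of error = z* · σ/√n
= 1.645 · 8.9/√97
= 1.645 · 8.9/9.8489
= 1.49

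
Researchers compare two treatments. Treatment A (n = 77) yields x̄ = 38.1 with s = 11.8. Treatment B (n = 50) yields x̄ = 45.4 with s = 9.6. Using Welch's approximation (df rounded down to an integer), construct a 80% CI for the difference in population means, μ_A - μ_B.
(-9.76, -4.84)

Difference: x̄₁ - x̄₂ = -7.30
SE = √(s₁²/n₁ + s₂²/n₂) = √(11.8²/77 + 9.6²/50) = 1.9109
df = 118.67 → 118 (Welch–Satterthwaite, rounded down)
t* = 1.289

CI: -7.30 ± 1.289 · 1.9109 = -7.30 ± 2.46 = (-9.76, -4.84)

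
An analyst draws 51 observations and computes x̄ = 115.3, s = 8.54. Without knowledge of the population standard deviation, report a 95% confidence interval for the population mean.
(112.90, 117.70)

t-interval (σ unknown):
df = n - 1 = 50
t* = 2.009 for 95% confidence

Margin of error = t* · s/√n = 2.009 · 8.54/√51 = 2.40

CI: (112.90, 117.70)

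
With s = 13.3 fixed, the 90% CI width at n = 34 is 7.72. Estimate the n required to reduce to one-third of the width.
n ≈ 306

CI width ∝ 1/√n
To reduce width by factor 3, need √n to grow by 3 → need 3² = 9 times as many samples.

Current: n = 34, width = 7.72
New: n = 306, width ≈ 2.51

Width reduced by factor of 7.72/2.51 = 3.08.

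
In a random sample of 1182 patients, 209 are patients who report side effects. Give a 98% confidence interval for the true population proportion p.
(0.151, 0.203)

Proportion CI:
p̂ = 209/1182 = 0.17682
SE = √(p̂(1-p̂)/n) = √(0.17682 · 0.82318 / 1182) = 0.01110

z* = 2.326
Margin = z* · SE = 2.326 · 0.01110 = 0.0258

CI: 0.17682 ± 0.0258 = (0.151, 0.203)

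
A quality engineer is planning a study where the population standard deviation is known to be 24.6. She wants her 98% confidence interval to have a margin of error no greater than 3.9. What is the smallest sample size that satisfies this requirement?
n ≥ 216

For margin E ≤ 3.9:
n ≥ (z* · σ / E)²
n ≥ (2.326 · 24.6 / 3.9)²
n ≥ 215.26

Minimum n = 216 (rounding up)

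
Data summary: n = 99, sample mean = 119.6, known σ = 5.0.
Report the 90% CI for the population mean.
(118.77, 120.43)

z-interval (σ known):
z* = 1.645 for 90% confidence

Margin of error = z* · σ/√n = 1.645 · 5.0/√99 = 0.83

CI: (119.6 - 0.83, 119.6 + 0.83) = (118.77, 120.43)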